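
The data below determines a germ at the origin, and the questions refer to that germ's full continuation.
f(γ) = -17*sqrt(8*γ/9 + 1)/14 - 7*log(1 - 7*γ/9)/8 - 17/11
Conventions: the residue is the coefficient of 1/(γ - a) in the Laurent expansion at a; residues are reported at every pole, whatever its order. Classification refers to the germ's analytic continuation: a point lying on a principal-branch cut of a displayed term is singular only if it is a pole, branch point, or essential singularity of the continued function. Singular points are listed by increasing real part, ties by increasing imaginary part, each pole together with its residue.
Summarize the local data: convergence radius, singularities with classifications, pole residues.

Branch term (-17/14)*sqrt(1 - γ/(-9/8)): its argument vanishes at γ = -9/8, a square-root branch point, modulus 9/8.
Branch term (-7/8)*log(1 - γ/(9/7)): its argument vanishes at γ = 9/7, a logarithmic branch point, modulus 9/7.
The radius of convergence is the smallest modulus among the singular points: 9/8.
List the singular points by increasing real part (a conjugate pair: the negative imaginary part first).

Radius of convergence at 0: 9/8.
At -9/8: an algebraic (square-root) branch point.
At 9/7: a logarithmic branch point.


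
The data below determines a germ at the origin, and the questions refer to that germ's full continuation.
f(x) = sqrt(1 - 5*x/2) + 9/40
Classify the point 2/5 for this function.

The term (1)*sqrt(1 - x/(2/5)) has argument 1 - 2/5/(2/5) = 0 at 2/5: a square-root (algebraic, two-sheeted) branch point; the remaining terms are analytic or single-valued there.

The point is an algebraic (square-root) branch point.


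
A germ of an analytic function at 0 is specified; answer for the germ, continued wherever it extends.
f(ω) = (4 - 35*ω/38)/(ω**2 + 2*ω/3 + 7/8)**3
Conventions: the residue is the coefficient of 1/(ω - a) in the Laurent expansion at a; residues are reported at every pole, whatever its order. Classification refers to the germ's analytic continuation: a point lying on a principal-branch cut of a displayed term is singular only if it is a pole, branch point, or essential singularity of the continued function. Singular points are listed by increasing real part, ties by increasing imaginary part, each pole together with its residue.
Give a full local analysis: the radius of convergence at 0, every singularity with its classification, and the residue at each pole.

Denominator factor (ω**2 + 2*ω/3 + 7/8)^3: discriminant -55/18, complex-conjugate roots (-1/3) + ((1/12)*sqrt(110))*i and (-1/3) - ((1/12)*sqrt(110))*i; poles of order 3, moduli (1/4)*sqrt(14) and (1/4)*sqrt(14).
The radius of convergence is the smallest modulus among the singular points: (1/4)*sqrt(14).
The factor ω**2 + 2*ω/3 + 7/8 splits as (ω - a)(ω - a') with a = (-1/3) - ((1/12)*sqrt(110))*i, a' = (-1/3) + ((1/12)*sqrt(110))*i. At the order-3 pole a set g(ω) = (ω - a)^3*f(ω) = [4 - 35*ω/38] / (ω - a')^3.
Order-3 pole: residue = g''(a)/2; g''((-1/3) - ((1/12)*sqrt(110))*i) = ((954504/3161125)*sqrt(110))*i, so the residue is ((477252/3161125)*sqrt(110))*i.
The factor ω**2 + 2*ω/3 + 7/8 splits as (ω - a)(ω - a') with a = (-1/3) + ((1/12)*sqrt(110))*i, a' = (-1/3) - ((1/12)*sqrt(110))*i. At the order-3 pole a set g(ω) = (ω - a)^3*f(ω) = [4 - 35*ω/38] / (ω - a')^3.
Order-3 pole: residue = g''(a)/2; g''((-1/3) + ((1/12)*sqrt(110))*i) = -((954504/3161125)*sqrt(110))*i, so the residue is -((477252/3161125)*sqrt(110))*i.
List the singular points by increasing real part (a conjugate pair: the negative imaginary part first).

Radius of convergence at 0: (1/4)*sqrt(14).
At (-1/3) - ((1/12)*sqrt(110))*i: a pole of order 3; residue ((477252/3161125)*sqrt(110))*i.
At (-1/3) + ((1/12)*sqrt(110))*i: a pole of order 3; residue -((477252/3161125)*sqrt(110))*i.


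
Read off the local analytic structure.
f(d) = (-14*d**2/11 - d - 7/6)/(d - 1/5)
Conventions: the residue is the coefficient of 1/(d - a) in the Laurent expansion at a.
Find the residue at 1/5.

The residue is -2339/1650.

At the order-1 pole 1/5 set g(d) = (d - (1/5))*f(d) = -14*d**2/11 - d - 7/6.
Simple pole: residue = g(a) at a = 1/5, which is -2339/1650.


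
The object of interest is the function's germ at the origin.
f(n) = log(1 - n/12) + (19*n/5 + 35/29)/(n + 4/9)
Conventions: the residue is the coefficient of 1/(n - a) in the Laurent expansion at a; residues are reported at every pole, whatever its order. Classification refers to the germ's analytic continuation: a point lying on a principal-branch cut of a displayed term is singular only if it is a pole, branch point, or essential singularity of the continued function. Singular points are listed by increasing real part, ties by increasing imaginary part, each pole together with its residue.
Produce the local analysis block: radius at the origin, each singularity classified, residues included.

Denominator factor (n + 4/9): pole of order 1 at -4/9, modulus 4/9.
Branch term (1)*log(1 - n/(12)): its argument vanishes at n = 12, a logarithmic branch point, modulus 12.
The radius of convergence is the smallest modulus among the singular points: 4/9.
The branch term is analytic at -4/9 and contributes nothing to the residue; only the rational part matters.
At the order-1 pole -4/9 set g(n) = (n - (-4/9))*(rational part) = 19*n/5 + 35/29.
Simple pole: residue = g(a) at a = -4/9, which is -629/1305.
List the singular points by increasing real part (a conjugate pair: the negative imaginary part first).

Radius of convergence at 0: 4/9.
At -4/9: a pole of order 1; residue -629/1305.
At 12: a logarithmic branch point.


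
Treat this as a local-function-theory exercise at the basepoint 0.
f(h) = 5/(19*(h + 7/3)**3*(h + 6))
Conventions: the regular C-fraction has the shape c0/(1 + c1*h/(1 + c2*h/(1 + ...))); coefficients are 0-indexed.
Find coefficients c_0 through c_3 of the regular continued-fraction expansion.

Taylor coefficients (expand at 0): a_0 = 45/13034, a_1 = -915/182476, a_2 = 11855/2554664, a_3 = -19715/5647152.
c0 = a_0 = 45/13034. Peel one level at a time: if S = 1 + c*h/S' with S'(0) = 1, then c is the h-coefficient of S and S' = c*h/(S - 1).
S_1 = c0/f = 1 + (61/42)*h + (75/98)*h^2 + ...; c1 = 61/42.
S_2 = c1*h/(S_1 - 1) = 1 + (-225/427)*h + (29214/182329)*h^2 + ...; c2 = -225/427.
S_3 = c2*h/(S_2 - 1) = 1 + (3246/10675)*h + ...; c3 = 3246/10675.

The regular C-fraction coefficients are [45/13034, 61/42, -225/427, 3246/10675].


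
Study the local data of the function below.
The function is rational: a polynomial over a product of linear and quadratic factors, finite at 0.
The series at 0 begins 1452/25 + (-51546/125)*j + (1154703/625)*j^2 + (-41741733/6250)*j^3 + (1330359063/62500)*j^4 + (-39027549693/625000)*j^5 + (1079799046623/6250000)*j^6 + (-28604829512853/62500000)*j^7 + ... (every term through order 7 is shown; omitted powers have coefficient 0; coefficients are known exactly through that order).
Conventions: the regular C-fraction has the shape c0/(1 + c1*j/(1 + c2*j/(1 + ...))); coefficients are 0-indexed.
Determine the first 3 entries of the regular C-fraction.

Taylor coefficients (read off): a_0 = 1452/25, a_1 = -51546/125, a_2 = 1154703/625.
c0 = a_0 = 1452/25. Peel one level at a time: if S = 1 + c*j/S' with S'(0) = 1, then c is the j-coefficient of S and S' = c*j/(S - 1).
S_1 = c0/f = 1 + (71/10)*j + (93/5)*j^2 + ...; c1 = 71/10.
S_2 = c1*j/(S_1 - 1) = 1 + (-186/71)*j + ...; c2 = -186/71.

The regular C-fraction coefficients are [1452/25, 71/10, -186/71].


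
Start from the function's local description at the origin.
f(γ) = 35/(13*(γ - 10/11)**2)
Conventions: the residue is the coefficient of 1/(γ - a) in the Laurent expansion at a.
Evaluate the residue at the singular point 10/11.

The residue is 0.

At the order-2 pole 10/11 set g(γ) = (γ - (10/11))^2*f(γ) = 35/13.
Order-2 pole: residue = g'(a); g'(10/11) = 0, so the residue is 0.


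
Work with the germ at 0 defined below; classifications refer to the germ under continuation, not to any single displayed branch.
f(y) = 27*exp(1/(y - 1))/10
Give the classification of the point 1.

The exponent 1/(y - (1)) has a pole at 1, so exp(1/(y - (1))) takes every nonzero value near it: an essential singularity (not a pole of any order).

The point is an essential singularity.


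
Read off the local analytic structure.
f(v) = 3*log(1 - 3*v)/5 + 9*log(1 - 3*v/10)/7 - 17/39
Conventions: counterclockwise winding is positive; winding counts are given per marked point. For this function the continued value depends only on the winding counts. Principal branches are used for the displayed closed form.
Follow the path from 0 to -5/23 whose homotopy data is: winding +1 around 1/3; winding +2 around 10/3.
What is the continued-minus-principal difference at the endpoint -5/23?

Continued minus principal equals (222/35)*pi*i.

The rational part is single-valued and drops out of the difference; each branch term changes only by its own monodromy.
(9/7)*log(1 - v/(10/3)): each positive loop around 10/3 adds 2*pi*i to the log, so winding +2 contributes (9/7)*(2)*2*pi*i = (36/7)*pi*i.
(3/5)*log(1 - v/(1/3)): each positive loop around 1/3 adds 2*pi*i to the log, so winding +1 contributes (3/5)*(1)*2*pi*i = (6/5)*pi*i.
Summing the contributions at v = -5/23 gives (222/35)*pi*i.


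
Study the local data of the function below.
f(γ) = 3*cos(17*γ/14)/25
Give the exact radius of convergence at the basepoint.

The factor cos(17*γ/14) is entire and contributes no finite singular point.
The polynomial part has no poles.
No finite singular points: the Taylor series at 0 converges everywhere.

The radius of convergence is infinite.


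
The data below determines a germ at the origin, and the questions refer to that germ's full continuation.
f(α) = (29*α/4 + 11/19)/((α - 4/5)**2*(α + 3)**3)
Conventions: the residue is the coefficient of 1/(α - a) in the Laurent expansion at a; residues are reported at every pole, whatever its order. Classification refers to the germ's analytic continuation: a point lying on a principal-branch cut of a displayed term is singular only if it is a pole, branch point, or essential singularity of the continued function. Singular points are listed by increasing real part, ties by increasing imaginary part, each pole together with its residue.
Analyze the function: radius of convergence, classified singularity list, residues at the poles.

Radius of convergence at 0: 4/5.
At -3: a pole of order 3; residue -399625/9904396.
At 4/5: a pole of order 2; residue 399625/9904396.

Denominator factor (α + 3)^3: pole of order 3 at -3, modulus 3.
Denominator factor (α - 4/5)^2: pole of order 2 at 4/5, modulus 4/5.
The radius of convergence is the smallest modulus among the singular points: 4/5.
At the order-3 pole -3 set g(α) = (α - (-3))^3*f(α) = (29*α/4 + 11/19)/(α - 4/5)**2.
Order-3 pole: residue = g''(a)/2; g''(-3) = -399625/4952198, so the residue is -399625/9904396.
At the order-2 pole 4/5 set g(α) = (α - (4/5))^2*f(α) = (29*α/4 + 11/19)/(α + 3)**3.
Order-2 pole: residue = g'(a); g'(4/5) = 399625/9904396, so the residue is 399625/9904396.
List the singular points by increasing real part (a conjugate pair: the negative imaginary part first).


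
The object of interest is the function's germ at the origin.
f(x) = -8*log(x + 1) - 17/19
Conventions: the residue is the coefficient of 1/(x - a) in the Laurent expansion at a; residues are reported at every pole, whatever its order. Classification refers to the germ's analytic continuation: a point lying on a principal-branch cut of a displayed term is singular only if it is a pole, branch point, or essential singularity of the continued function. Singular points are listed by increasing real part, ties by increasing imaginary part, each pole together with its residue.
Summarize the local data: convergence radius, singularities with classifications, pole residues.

Branch term (-8)*log(1 - x/(-1)): its argument vanishes at x = -1, a logarithmic branch point, modulus 1.
The radius of convergence is the smallest modulus among the singular points: 1.

Radius of convergence at 0: 1.
At -1: a logarithmic branch point.


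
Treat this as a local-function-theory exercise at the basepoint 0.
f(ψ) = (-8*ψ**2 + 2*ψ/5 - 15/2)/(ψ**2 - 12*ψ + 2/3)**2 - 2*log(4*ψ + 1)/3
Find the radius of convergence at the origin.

Denominator factor (ψ**2 - 12*ψ + 2/3)^2: discriminant 424/3, real irrational roots 6 + (1/3)*sqrt(318) and 6 - (1/3)*sqrt(318); poles of order 2, moduli 6 + (1/3)*sqrt(318) and 6 - (1/3)*sqrt(318).
Branch term (-2/3)*log(1 - ψ/(-1/4)): its argument vanishes at ψ = -1/4, a logarithmic branch point, modulus 1/4.
The radius of convergence is the smallest modulus among the singular points: 6 - (1/3)*sqrt(318).

The radius of convergence is 6 - (1/3)*sqrt(318).


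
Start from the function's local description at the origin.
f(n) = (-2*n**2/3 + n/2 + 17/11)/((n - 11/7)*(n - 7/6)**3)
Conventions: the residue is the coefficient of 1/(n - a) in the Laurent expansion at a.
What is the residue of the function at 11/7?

The residue is 558180/54043.

At the order-1 pole 11/7 set g(n) = (n - (11/7))*f(n) = (-2*n**2/3 + n/2 + 17/11)/(n - 7/6)**3.
Simple pole: residue = g(a) at a = 11/7, which is 558180/54043.


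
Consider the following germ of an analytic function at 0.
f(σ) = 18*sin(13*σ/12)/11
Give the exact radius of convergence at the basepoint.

The factor -sin(13*σ/12) is entire and contributes no finite singular point.
The polynomial part has no poles.
No finite singular points: the Taylor series at 0 converges everywhere.

The radius of convergence is infinite.


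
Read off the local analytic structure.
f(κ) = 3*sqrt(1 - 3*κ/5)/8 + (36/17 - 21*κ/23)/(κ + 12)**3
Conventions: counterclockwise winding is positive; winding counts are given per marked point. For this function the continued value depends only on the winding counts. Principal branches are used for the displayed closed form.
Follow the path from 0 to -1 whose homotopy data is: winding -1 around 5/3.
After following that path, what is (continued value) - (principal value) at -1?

The rational part is single-valued and drops out of the difference; each branch term changes only by its own monodromy.
(3/8)*sqrt(1 - κ/(5/3)): winding -1 is odd, the square root flips sign, contributing -2*(3/8)*sqrt(1 - (-1)/(5/3)) = -2*(3/8)*sqrt(8/5) = -(3/10)*sqrt(10).
Summing the contributions at κ = -1 gives -(3/10)*sqrt(10).

Continued minus principal equals -(3/10)*sqrt(10).


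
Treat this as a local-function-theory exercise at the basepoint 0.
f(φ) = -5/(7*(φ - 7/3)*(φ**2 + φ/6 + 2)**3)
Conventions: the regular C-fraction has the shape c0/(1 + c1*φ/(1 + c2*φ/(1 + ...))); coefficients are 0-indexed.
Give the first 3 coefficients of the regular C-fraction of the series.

Taylor coefficients (expand at 0): a_0 = 15/392, a_1 = 75/10976, a_2 = -8125/153664.
c0 = a_0 = 15/392. Peel one level at a time: if S = 1 + c*φ/S' with S'(0) = 1, then c is the φ-coefficient of S and S' = c*φ/(S - 1).
S_1 = c0/f = 1 + (-5/28)*φ + (475/336)*φ^2 + ...; c1 = -5/28.
S_2 = c1*φ/(S_1 - 1) = 1 + (95/12)*φ + ...; c2 = 95/12.

The regular C-fraction coefficients are [15/392, -5/28, 95/12].


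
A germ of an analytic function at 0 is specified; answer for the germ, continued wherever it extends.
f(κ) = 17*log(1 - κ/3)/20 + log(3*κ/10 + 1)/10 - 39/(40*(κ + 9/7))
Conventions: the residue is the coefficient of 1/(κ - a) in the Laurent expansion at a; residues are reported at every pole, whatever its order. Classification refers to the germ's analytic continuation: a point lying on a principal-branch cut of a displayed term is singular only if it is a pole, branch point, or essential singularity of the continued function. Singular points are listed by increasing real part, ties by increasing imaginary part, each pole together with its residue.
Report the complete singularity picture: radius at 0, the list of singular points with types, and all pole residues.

Denominator factor (κ + 9/7): pole of order 1 at -9/7, modulus 9/7.
Branch term (1/10)*log(1 - κ/(-10/3)): its argument vanishes at κ = -10/3, a logarithmic branch point, modulus 10/3.
Branch term (17/20)*log(1 - κ/(3)): its argument vanishes at κ = 3, a logarithmic branch point, modulus 3.
The radius of convergence is the smallest modulus among the singular points: 9/7.
The branch terms are analytic at -9/7 and contribute nothing to the residue; only the rational part matters.
At the order-1 pole -9/7 set g(κ) = (κ - (-9/7))*(rational part) = -39/40.
Simple pole: residue = g(a) at a = -9/7, which is -39/40.
List the singular points by increasing real part (a conjugate pair: the negative imaginary part first).

Radius of convergence at 0: 9/7.
At -10/3: a logarithmic branch point.
At -9/7: a pole of order 1; residue -39/40.
At 3: a logarithmic branch point.


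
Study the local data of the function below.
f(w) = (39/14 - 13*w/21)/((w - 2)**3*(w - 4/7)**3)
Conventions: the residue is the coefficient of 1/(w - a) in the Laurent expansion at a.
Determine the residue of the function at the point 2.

The residue is 40131/20000.

At the order-3 pole 2 set g(w) = (w - (2))^3*f(w) = (39/14 - 13*w/21)/(w - 4/7)**3.
Order-3 pole: residue = g''(a)/2; g''(2) = 40131/10000, so the residue is 40131/20000.


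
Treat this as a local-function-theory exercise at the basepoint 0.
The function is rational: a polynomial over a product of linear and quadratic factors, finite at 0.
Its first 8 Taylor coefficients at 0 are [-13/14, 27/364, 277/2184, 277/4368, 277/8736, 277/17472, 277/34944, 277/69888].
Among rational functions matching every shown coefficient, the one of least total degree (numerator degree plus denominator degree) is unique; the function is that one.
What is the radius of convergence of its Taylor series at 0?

The radius of convergence is 2.

No rational of total degree below 3 reproduces all 8 coefficients; solving the [2/1] Pade equations on them gives f(ζ) = (-7*ζ**2/39 - 14*ζ/13 + 13/7)/(ζ - 2), whose expansion matches every shown term.
Denominator factor (ζ - 2): pole of order 1 at 2, modulus 2.
The radius of convergence is the smallest modulus among the singular points: 2.


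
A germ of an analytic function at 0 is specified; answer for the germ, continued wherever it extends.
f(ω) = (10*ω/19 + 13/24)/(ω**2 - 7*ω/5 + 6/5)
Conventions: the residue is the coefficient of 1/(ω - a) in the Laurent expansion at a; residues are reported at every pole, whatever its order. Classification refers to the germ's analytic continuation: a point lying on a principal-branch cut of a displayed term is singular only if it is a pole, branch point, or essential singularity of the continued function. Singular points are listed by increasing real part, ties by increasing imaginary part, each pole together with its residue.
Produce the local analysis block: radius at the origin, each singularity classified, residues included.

Denominator factor (ω**2 - 7*ω/5 + 6/5): discriminant -71/25, complex-conjugate roots (7/10) + ((1/10)*sqrt(71))*i and (7/10) - ((1/10)*sqrt(71))*i; poles of order 1, moduli (1/5)*sqrt(30) and (1/5)*sqrt(30).
The radius of convergence is the smallest modulus among the singular points: (1/5)*sqrt(30).
The factor ω**2 - 7*ω/5 + 6/5 splits as (ω - a)(ω - a') with a = (7/10) - ((1/10)*sqrt(71))*i, a' = (7/10) + ((1/10)*sqrt(71))*i. At the order-1 pole a set g(ω) = (ω - a)*f(ω) = [10*ω/19 + 13/24] / (ω - a').
Simple pole: residue = g(a) at a = (7/10) - ((1/10)*sqrt(71))*i, which is (5/19) + ((2075/32376)*sqrt(71))*i.
The factor ω**2 - 7*ω/5 + 6/5 splits as (ω - a)(ω - a') with a = (7/10) + ((1/10)*sqrt(71))*i, a' = (7/10) - ((1/10)*sqrt(71))*i. At the order-1 pole a set g(ω) = (ω - a)*f(ω) = [10*ω/19 + 13/24] / (ω - a').
Simple pole: residue = g(a) at a = (7/10) + ((1/10)*sqrt(71))*i, which is (5/19) - ((2075/32376)*sqrt(71))*i.
List the singular points by increasing real part (a conjugate pair: the negative imaginary part first).

Radius of convergence at 0: (1/5)*sqrt(30).
At (7/10) - ((1/10)*sqrt(71))*i: a pole of order 1; residue (5/19) + ((2075/32376)*sqrt(71))*i.
At (7/10) + ((1/10)*sqrt(71))*i: a pole of order 1; residue (5/19) - ((2075/32376)*sqrt(71))*i.


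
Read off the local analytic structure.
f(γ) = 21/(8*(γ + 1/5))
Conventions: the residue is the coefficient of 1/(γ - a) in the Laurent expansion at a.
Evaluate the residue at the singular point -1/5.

At the order-1 pole -1/5 set g(γ) = (γ - (-1/5))*f(γ) = 21/8.
Simple pole: residue = g(a) at a = -1/5, which is 21/8.

The residue is 21/8.


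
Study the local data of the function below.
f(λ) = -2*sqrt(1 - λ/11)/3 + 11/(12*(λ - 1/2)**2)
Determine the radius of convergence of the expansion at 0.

Denominator factor (λ - 1/2)^2: pole of order 2 at 1/2, modulus 1/2.
Branch term (-2/3)*sqrt(1 - λ/(11)): its argument vanishes at λ = 11, a square-root branch point, modulus 11.
The radius of convergence is the smallest modulus among the singular points: 1/2.

The radius of convergence is 1/2.


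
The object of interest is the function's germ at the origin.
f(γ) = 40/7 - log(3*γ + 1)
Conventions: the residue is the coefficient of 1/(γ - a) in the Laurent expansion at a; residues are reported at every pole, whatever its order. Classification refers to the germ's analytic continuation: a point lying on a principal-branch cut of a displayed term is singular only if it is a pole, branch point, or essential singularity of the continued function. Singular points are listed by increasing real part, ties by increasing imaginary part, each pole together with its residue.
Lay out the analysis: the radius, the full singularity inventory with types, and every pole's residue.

Radius of convergence at 0: 1/3.
At -1/3: a logarithmic branch point.

Branch term (-1)*log(1 - γ/(-1/3)): its argument vanishes at γ = -1/3, a logarithmic branch point, modulus 1/3.
The radius of convergence is the smallest modulus among the singular points: 1/3.


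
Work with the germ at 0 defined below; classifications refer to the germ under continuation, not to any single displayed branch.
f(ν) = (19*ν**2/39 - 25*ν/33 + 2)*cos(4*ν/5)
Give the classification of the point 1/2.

There is no denominator, hence no pole anywhere.
The factor cos(4*ν/5) is entire.
So the germ continues analytically to 1/2.

The point is a regular point.


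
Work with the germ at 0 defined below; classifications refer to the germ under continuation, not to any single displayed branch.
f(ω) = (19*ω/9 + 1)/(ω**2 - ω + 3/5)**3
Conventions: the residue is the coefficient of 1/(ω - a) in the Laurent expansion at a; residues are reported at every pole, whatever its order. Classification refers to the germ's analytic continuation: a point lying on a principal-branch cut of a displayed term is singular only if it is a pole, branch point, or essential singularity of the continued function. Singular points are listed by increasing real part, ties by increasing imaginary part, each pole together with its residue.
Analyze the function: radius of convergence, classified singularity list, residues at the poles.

Denominator factor (ω**2 - ω + 3/5)^3: discriminant -7/5, complex-conjugate roots (1/2) + ((1/10)*sqrt(35))*i and (1/2) - ((1/10)*sqrt(35))*i; poles of order 3, moduli (1/5)*sqrt(15) and (1/5)*sqrt(15).
The radius of convergence is the smallest modulus among the singular points: (1/5)*sqrt(15).
The factor ω**2 - ω + 3/5 splits as (ω - a)(ω - a') with a = (1/2) - ((1/10)*sqrt(35))*i, a' = (1/2) + ((1/10)*sqrt(35))*i. At the order-3 pole a set g(ω) = (ω - a)^3*f(ω) = [19*ω/9 + 1] / (ω - a')^3.
Order-3 pole: residue = g''(a)/2; g''((1/2) - ((1/10)*sqrt(35))*i) = ((1850/1029)*sqrt(35))*i, so the residue is ((925/1029)*sqrt(35))*i.
The factor ω**2 - ω + 3/5 splits as (ω - a)(ω - a') with a = (1/2) + ((1/10)*sqrt(35))*i, a' = (1/2) - ((1/10)*sqrt(35))*i. At the order-3 pole a set g(ω) = (ω - a)^3*f(ω) = [19*ω/9 + 1] / (ω - a')^3.
Order-3 pole: residue = g''(a)/2; g''((1/2) + ((1/10)*sqrt(35))*i) = -((1850/1029)*sqrt(35))*i, so the residue is -((925/1029)*sqrt(35))*i.
List the singular points by increasing real part (a conjugate pair: the negative imaginary part first).

Radius of convergence at 0: (1/5)*sqrt(15).
At (1/2) - ((1/10)*sqrt(35))*i: a pole of order 3; residue ((925/1029)*sqrt(35))*i.
At (1/2) + ((1/10)*sqrt(35))*i: a pole of order 3; residue -((925/1029)*sqrt(35))*i.


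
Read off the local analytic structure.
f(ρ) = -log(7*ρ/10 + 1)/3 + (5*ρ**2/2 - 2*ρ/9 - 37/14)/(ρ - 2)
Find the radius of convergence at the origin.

The radius of convergence is 10/7.

Denominator factor (ρ - 2): pole of order 1 at 2, modulus 2.
Branch term (-1/3)*log(1 - ρ/(-10/7)): its argument vanishes at ρ = -10/7, a logarithmic branch point, modulus 10/7.
The radius of convergence is the smallest modulus among the singular points: 10/7.


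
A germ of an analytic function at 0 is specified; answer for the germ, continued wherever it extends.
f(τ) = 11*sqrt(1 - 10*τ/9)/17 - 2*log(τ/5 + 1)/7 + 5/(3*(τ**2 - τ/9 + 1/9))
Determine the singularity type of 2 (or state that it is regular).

The point is a regular point.

Denominator factors: τ**2 - τ/9 + 1/9 = 35/9 at τ = 2 — none vanishes.
Branch term sqrt(1 - τ/(9/10)): argument at 2 is -11/9, nonzero, so 2 is not its branch point (a point on a principal cut is still regular for the continued germ).
Branch term log(1 - τ/(-5)): argument at 2 is 7/5, nonzero, so 2 is not its branch point (a point on a principal cut is still regular for the continued germ).
So the germ continues analytically to 2.


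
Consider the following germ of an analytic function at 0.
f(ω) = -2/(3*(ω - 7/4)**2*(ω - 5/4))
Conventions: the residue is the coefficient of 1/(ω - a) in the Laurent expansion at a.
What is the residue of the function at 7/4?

The residue is 8/3.

At the order-2 pole 7/4 set g(ω) = (ω - (7/4))^2*f(ω) = -2/(3*(ω - 5/4)).
Order-2 pole: residue = g'(a); g'(7/4) = 8/3, so the residue is 8/3.


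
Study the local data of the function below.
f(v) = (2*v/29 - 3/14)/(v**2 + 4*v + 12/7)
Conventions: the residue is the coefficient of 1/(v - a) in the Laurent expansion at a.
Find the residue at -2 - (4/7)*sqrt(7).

The residue is 1/29 + (143/3248)*sqrt(7).

The factor v**2 + 4*v + 12/7 splits as (v - a)(v - a') with a = -2 - (4/7)*sqrt(7), a' = -2 + (4/7)*sqrt(7). At the order-1 pole a set g(v) = (v - a)*f(v) = [2*v/29 - 3/14] / (v - a').
Simple pole: residue = g(a) at a = -2 - (4/7)*sqrt(7), which is 1/29 + (143/3248)*sqrt(7).


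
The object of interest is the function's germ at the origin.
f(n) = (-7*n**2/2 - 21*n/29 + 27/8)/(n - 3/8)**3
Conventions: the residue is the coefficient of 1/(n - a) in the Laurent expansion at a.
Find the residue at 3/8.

At the order-3 pole 3/8 set g(n) = (n - (3/8))^3*f(n) = -7*n**2/2 - 21*n/29 + 27/8.
Order-3 pole: residue = g''(a)/2; g''(3/8) = -7, so the residue is -7/2.

The residue is -7/2.


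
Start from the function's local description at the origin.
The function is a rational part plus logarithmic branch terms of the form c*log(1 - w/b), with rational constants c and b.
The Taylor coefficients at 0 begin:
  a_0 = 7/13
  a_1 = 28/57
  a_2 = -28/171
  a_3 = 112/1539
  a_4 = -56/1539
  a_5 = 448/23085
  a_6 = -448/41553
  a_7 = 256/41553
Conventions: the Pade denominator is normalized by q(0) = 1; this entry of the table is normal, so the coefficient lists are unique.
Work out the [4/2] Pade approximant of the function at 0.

The Pade approximant has numerator coefficients [7/13, 2156/2223, 12292/33345, 112/7695, -56/69255]; denominator coefficients [1, 8/9, 8/45].

Taylor coefficients needed (read off): a_0 = 7/13, a_1 = 28/57, a_2 = -28/171, a_3 = 112/1539, a_4 = -56/1539, a_5 = 448/23085, a_6 = -448/41553.
Write the denominator as Q(w) = 1 + q1*w + q2*w^2. Requiring Q*f - P = O(w^7) with deg P <= 4 kills the coefficients of w^5..w^6 in Q*f:
  w^5: a_5 + q1*a_4 + q2*a_3 = 0, i.e. 448/23085 + (-56/1539)*q1 + (112/1539)*q2 = 0.
  w^6: a_6 + q1*a_5 + q2*a_4 = 0, i.e. -448/41553 + (448/23085)*q1 + (-56/1539)*q2 = 0.
Solving this linear system: q1 = 8/9, q2 = 8/45.
The numerator is Q*f truncated at degree 4: P0 = a_0 = 7/13; P1 = a_1 + q1*a_0 = 2156/2223; P2 = a_2 + q1*a_1 + q2*a_0 = 12292/33345; P3 = a_3 + q1*a_2 + q2*a_1 = 112/7695; P4 = a_4 + q1*a_3 + q2*a_2 = -56/69255.


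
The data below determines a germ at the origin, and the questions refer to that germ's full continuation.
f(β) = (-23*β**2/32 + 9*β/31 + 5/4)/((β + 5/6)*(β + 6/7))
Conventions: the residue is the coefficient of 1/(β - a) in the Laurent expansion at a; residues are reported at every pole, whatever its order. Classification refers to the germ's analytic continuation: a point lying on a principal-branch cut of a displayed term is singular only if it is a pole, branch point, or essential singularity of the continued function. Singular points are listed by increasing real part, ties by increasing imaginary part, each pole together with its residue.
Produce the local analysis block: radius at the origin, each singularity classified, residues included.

Radius of convergence at 0: 5/6.
At -6/7: a pole of order 1; residue -17247/868.
At -5/6: a pole of order 1; residue 127225/5952.

Denominator factor (β + 5/6): pole of order 1 at -5/6, modulus 5/6.
Denominator factor (β + 6/7): pole of order 1 at -6/7, modulus 6/7.
The radius of convergence is the smallest modulus among the singular points: 5/6.
At the order-1 pole -6/7 set g(β) = (β - (-6/7))*f(β) = (-23*β**2/32 + 9*β/31 + 5/4)/(β + 5/6).
Simple pole: residue = g(a) at a = -6/7, which is -17247/868.
At the order-1 pole -5/6 set g(β) = (β - (-5/6))*f(β) = (-23*β**2/32 + 9*β/31 + 5/4)/(β + 6/7).
Simple pole: residue = g(a) at a = -5/6, which is 127225/5952.
List the singular points by increasing real part (a conjugate pair: the negative imaginary part first).


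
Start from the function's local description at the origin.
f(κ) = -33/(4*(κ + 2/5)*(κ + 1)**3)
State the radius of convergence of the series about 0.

Denominator factor (κ + 2/5): pole of order 1 at -2/5, modulus 2/5.
Denominator factor (κ + 1)^3: pole of order 3 at -1, modulus 1.
The radius of convergence is the smallest modulus among the singular points: 2/5.

The radius of convergence is 2/5.


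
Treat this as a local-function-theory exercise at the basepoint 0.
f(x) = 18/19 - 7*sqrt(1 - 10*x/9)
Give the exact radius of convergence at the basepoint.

The radius of convergence is 9/10.

Branch term (-7)*sqrt(1 - x/(9/10)): its argument vanishes at x = 9/10, a square-root branch point, modulus 9/10.
The radius of convergence is the smallest modulus among the singular points: 9/10.


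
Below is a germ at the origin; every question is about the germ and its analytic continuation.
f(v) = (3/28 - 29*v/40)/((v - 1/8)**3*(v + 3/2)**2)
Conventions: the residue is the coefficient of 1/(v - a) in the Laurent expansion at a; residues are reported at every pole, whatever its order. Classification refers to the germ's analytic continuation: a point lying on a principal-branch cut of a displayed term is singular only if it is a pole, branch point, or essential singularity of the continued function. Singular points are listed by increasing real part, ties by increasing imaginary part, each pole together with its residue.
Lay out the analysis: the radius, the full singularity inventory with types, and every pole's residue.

Radius of convergence at 0: 1/8.
At -3/2: a pole of order 2; residue -344896/999635.
At 1/8: a pole of order 3; residue 344896/999635.

Denominator factor (v - 1/8)^3: pole of order 3 at 1/8, modulus 1/8.
Denominator factor (v + 3/2)^2: pole of order 2 at -3/2, modulus 3/2.
The radius of convergence is the smallest modulus among the singular points: 1/8.
At the order-2 pole -3/2 set g(v) = (v - (-3/2))^2*f(v) = (3/28 - 29*v/40)/(v - 1/8)**3.
Order-2 pole: residue = g'(a); g'(-3/2) = -344896/999635, so the residue is -344896/999635.
At the order-3 pole 1/8 set g(v) = (v - (1/8))^3*f(v) = (3/28 - 29*v/40)/(v + 3/2)**2.
Order-3 pole: residue = g''(a)/2; g''(1/8) = 689792/999635, so the residue is 344896/999635.
List the singular points by increasing real part (a conjugate pair: the negative imaginary part first).


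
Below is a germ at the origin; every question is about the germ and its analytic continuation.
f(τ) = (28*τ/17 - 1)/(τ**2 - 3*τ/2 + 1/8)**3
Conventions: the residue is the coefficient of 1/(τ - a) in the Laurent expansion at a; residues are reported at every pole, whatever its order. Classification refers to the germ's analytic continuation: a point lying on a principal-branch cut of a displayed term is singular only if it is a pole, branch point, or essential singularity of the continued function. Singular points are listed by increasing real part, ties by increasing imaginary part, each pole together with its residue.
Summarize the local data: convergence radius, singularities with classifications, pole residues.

Radius of convergence at 0: 3/4 - (1/4)*sqrt(7).
At 3/4 - (1/4)*sqrt(7): a pole of order 3; residue -(768/5831)*sqrt(7).
At 3/4 + (1/4)*sqrt(7): a pole of order 3; residue (768/5831)*sqrt(7).

Denominator factor (τ**2 - 3*τ/2 + 1/8)^3: discriminant 7/4, real irrational roots 3/4 + (1/4)*sqrt(7) and 3/4 - (1/4)*sqrt(7); poles of order 3, moduli 3/4 + (1/4)*sqrt(7) and 3/4 - (1/4)*sqrt(7).
The radius of convergence is the smallest modulus among the singular points: 3/4 - (1/4)*sqrt(7).
The factor τ**2 - 3*τ/2 + 1/8 splits as (τ - a)(τ - a') with a = 3/4 - (1/4)*sqrt(7), a' = 3/4 + (1/4)*sqrt(7). At the order-3 pole a set g(τ) = (τ - a)^3*f(τ) = [28*τ/17 - 1] / (τ - a')^3.
Order-3 pole: residue = g''(a)/2; g''(3/4 - (1/4)*sqrt(7)) = -(1536/5831)*sqrt(7), so the residue is -(768/5831)*sqrt(7).
The factor τ**2 - 3*τ/2 + 1/8 splits as (τ - a)(τ - a') with a = 3/4 + (1/4)*sqrt(7), a' = 3/4 - (1/4)*sqrt(7). At the order-3 pole a set g(τ) = (τ - a)^3*f(τ) = [28*τ/17 - 1] / (τ - a')^3.
Order-3 pole: residue = g''(a)/2; g''(3/4 + (1/4)*sqrt(7)) = (1536/5831)*sqrt(7), so the residue is (768/5831)*sqrt(7).
List the singular points by increasing real part (a conjugate pair: the negative imaginary part first).


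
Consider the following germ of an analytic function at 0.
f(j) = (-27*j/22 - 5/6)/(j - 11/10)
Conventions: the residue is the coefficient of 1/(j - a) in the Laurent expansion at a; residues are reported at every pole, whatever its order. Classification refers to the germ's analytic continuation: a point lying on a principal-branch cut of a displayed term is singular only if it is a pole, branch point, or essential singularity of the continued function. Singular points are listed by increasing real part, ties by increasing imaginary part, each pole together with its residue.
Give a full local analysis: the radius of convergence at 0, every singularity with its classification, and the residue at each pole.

Radius of convergence at 0: 11/10.
At 11/10: a pole of order 1; residue -131/60.

Denominator factor (j - 11/10): pole of order 1 at 11/10, modulus 11/10.
The radius of convergence is the smallest modulus among the singular points: 11/10.
At the order-1 pole 11/10 set g(j) = (j - (11/10))*f(j) = -27*j/22 - 5/6.
Simple pole: residue = g(a) at a = 11/10, which is -131/60.


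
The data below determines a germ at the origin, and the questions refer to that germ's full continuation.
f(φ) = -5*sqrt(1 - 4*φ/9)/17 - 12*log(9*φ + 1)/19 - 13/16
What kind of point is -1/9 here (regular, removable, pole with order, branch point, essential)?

The term (-12/19)*log(1 - φ/(-1/9)) has argument 1 - -1/9/(-1/9) = 0 at -1/9: a logarithmic (infinitely-sheeted) branch point; the remaining terms are analytic or single-valued there.

The point is a logarithmic branch point.


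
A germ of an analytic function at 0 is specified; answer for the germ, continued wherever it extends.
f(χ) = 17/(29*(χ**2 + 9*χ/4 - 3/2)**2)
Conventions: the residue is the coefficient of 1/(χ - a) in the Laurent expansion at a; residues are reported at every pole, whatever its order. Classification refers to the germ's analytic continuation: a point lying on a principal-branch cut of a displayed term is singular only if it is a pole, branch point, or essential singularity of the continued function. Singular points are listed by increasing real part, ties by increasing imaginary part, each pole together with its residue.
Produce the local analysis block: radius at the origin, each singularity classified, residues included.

Denominator factor (χ**2 + 9*χ/4 - 3/2)^2: discriminant 177/16, real irrational roots -9/8 + (1/8)*sqrt(177) and -9/8 - (1/8)*sqrt(177); poles of order 2, moduli -9/8 + (1/8)*sqrt(177) and 9/8 + (1/8)*sqrt(177).
The radius of convergence is the smallest modulus among the singular points: -9/8 + (1/8)*sqrt(177).
The factor χ**2 + 9*χ/4 - 3/2 splits as (χ - a)(χ - a') with a = -9/8 - (1/8)*sqrt(177), a' = -9/8 + (1/8)*sqrt(177). At the order-2 pole a set g(χ) = (χ - a)^2*f(χ) = [17/29] / (χ - a')^2.
Order-2 pole: residue = g'(a); g'(-9/8 - (1/8)*sqrt(177)) = (2176/908541)*sqrt(177), so the residue is (2176/908541)*sqrt(177).
The factor χ**2 + 9*χ/4 - 3/2 splits as (χ - a)(χ - a') with a = -9/8 + (1/8)*sqrt(177), a' = -9/8 - (1/8)*sqrt(177). At the order-2 pole a set g(χ) = (χ - a)^2*f(χ) = [17/29] / (χ - a')^2.
Order-2 pole: residue = g'(a); g'(-9/8 + (1/8)*sqrt(177)) = -(2176/908541)*sqrt(177), so the residue is -(2176/908541)*sqrt(177).
List the singular points by increasing real part (a conjugate pair: the negative imaginary part first).

Radius of convergence at 0: -9/8 + (1/8)*sqrt(177).
At -9/8 - (1/8)*sqrt(177): a pole of order 2; residue (2176/908541)*sqrt(177).
At -9/8 + (1/8)*sqrt(177): a pole of order 2; residue -(2176/908541)*sqrt(177).


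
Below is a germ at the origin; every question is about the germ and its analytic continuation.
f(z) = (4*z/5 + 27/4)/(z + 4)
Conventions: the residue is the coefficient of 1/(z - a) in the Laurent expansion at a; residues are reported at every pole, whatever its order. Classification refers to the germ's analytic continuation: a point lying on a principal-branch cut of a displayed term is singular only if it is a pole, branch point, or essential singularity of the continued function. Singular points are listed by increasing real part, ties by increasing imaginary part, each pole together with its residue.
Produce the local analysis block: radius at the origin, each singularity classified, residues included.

Radius of convergence at 0: 4.
At -4: a pole of order 1; residue 71/20.

Denominator factor (z + 4): pole of order 1 at -4, modulus 4.
The radius of convergence is the smallest modulus among the singular points: 4.
At the order-1 pole -4 set g(z) = (z - (-4))*f(z) = 4*z/5 + 27/4.
Simple pole: residue = g(a) at a = -4, which is 71/20.


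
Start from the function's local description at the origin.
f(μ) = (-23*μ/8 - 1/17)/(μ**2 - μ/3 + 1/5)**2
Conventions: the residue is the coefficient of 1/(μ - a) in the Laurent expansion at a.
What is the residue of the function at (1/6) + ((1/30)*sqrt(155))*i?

The factor μ**2 - μ/3 + 1/5 splits as (μ - a)(μ - a') with a = (1/6) + ((1/30)*sqrt(155))*i, a' = (1/6) - ((1/30)*sqrt(155))*i. At the order-2 pole a set g(μ) = (μ - a)^2*f(μ) = [-23*μ/8 - 1/17] / (μ - a')^2.
Order-2 pole: residue = g'(a); g'((1/6) + ((1/30)*sqrt(155))*i) = ((19755/130696)*sqrt(155))*i, so the residue is ((19755/130696)*sqrt(155))*i.

The residue is ((19755/130696)*sqrt(155))*i.


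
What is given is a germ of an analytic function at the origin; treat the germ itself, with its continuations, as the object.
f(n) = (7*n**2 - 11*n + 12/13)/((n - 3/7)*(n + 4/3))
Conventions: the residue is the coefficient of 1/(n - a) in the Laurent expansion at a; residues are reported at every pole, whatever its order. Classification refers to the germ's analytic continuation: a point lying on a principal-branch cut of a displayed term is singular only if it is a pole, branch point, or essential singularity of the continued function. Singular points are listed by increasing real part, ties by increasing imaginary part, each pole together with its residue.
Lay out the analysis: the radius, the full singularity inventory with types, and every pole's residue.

Denominator factor (n - 3/7): pole of order 1 at 3/7, modulus 3/7.
Denominator factor (n + 4/3): pole of order 1 at -4/3, modulus 4/3.
The radius of convergence is the smallest modulus among the singular points: 3/7.
At the order-1 pole -4/3 set g(n) = (n - (-4/3))*f(n) = (7*n**2 - 11*n + 12/13)/(n - 3/7).
Simple pole: residue = g(a) at a = -4/3, which is -22960/1443.
At the order-1 pole 3/7 set g(n) = (n - (3/7))*f(n) = (7*n**2 - 11*n + 12/13)/(n + 4/3).
Simple pole: residue = g(a) at a = 3/7, which is -684/481.
List the singular points by increasing real part (a conjugate pair: the negative imaginary part first).

Radius of convergence at 0: 3/7.
At -4/3: a pole of order 1; residue -22960/1443.
At 3/7: a pole of order 1; residue -684/481.
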